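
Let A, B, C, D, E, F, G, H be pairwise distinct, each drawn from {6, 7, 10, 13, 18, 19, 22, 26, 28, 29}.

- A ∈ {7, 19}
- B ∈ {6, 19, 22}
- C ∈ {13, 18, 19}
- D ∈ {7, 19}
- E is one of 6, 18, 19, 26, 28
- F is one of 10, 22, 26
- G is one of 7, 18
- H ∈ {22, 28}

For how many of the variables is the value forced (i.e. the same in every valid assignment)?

2

The 2 variables A and D are confined to {7, 19}, which locks those values in; drop them from B, C, E, G.
G has just one choice, so G = 18. Strike 18 from C, E.
C's domain is down to {13}, so C = 13.
Determined: C=13, G=18. The other variables each still have more than one consistent value. That makes 2.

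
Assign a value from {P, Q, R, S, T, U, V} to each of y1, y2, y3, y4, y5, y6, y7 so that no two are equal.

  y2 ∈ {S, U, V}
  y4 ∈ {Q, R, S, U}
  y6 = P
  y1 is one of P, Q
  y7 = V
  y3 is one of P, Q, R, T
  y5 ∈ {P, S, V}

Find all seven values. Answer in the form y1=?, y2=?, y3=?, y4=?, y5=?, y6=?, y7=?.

y1=Q, y2=U, y3=T, y4=R, y5=S, y6=P, y7=V

y6's domain is down to {P}, so y6 = P. Remove P from y1, y3, y5.
y7 must be V (only option left). So y2, y5 can't be V.
y1 must be Q (only option left). Eliminate Q elsewhere: y3, y4.
y5 must be S (only option left). Remove S from y2, y4.
y2 must be U (only option left). Eliminate U elsewhere: y4.
y4 must be R (only option left). Eliminate R elsewhere: y3.
y3 has just one choice, so y3 = T.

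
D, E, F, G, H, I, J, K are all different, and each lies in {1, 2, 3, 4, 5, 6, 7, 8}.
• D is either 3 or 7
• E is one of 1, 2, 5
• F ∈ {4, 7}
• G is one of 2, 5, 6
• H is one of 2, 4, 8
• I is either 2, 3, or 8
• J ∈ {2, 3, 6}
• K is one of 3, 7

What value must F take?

4

The 8 variables together cover exactly {1, 2, 3, 4, 5, 6, 7, 8} — 8 values for 8 variables — and 1 appears only in E's list, so E = 1.
The 7 still-open variables together cover exactly {2, 3, 4, 5, 6, 7, 8} — 7 values for 7 variables — and 5 appears only in G's list, so G = 5.
The 6 still-open variables draw from only 6 values {2, 3, 4, 6, 7, 8}, so each is used; only J can be 6, hence J = 6.
D and K between them cover only {3, 7} — a naked pair. Remove those values from F, I.
So F = 4.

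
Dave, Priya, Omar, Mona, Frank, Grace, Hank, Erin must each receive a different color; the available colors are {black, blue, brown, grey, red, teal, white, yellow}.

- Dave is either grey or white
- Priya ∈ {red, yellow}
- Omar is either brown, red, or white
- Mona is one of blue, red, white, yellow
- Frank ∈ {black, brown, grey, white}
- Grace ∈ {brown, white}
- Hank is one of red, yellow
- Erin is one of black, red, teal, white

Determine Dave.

Among the 8 variables, blue fits only Mona (and all 8 values in {black, blue, brown, grey, red, teal, white, yellow} must be used), so Mona = blue.
Among the 7 still-open variables, teal fits only Erin (and all 7 values in {black, brown, grey, red, teal, white, yellow} must be used), so Erin = teal.
The 6 still-open variables together cover exactly {black, brown, grey, red, white, yellow} — 6 values for 6 variables — and black appears only in Frank's list, so Frank = black.
The 5 still-open variables together cover exactly {brown, grey, red, white, yellow} — 5 values for 5 variables — and grey appears only in Dave's list, so Dave = grey.

grey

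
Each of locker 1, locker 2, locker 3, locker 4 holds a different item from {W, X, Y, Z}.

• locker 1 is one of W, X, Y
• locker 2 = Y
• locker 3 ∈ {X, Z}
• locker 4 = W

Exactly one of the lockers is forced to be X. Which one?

locker 1

locker 2 must be Y (only option left). Remove Y from locker 1.
locker 4 must be W (only option left). So locker 1 can't be W.
So X goes to locker 1.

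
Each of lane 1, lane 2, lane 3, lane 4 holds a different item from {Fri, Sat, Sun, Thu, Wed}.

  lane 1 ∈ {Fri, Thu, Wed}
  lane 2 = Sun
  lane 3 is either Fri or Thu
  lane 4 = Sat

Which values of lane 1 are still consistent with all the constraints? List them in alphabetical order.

Fri, Thu, Wed

lane 2 must be Sun (only option left).
lane 4's domain is down to {Sat}, so lane 4 = Sat.
No further eliminations apply; lane 1 can still be any of Fri, Thu, Wed.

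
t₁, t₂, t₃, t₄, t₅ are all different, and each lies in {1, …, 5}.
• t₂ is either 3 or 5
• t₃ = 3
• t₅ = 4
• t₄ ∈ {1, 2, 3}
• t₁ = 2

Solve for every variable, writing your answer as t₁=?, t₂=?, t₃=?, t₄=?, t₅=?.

t₁=2, t₂=5, t₃=3, t₄=1, t₅=4

t₁ has just one choice, so t₁ = 2. So t₄ can't be 2.
t₃'s domain is down to {3}, so t₃ = 3. Eliminate 3 elsewhere: t₂, t₄.
That leaves t₄ = 1.
That leaves t₅ = 4.
t₂'s domain is down to {5}, so t₂ = 5.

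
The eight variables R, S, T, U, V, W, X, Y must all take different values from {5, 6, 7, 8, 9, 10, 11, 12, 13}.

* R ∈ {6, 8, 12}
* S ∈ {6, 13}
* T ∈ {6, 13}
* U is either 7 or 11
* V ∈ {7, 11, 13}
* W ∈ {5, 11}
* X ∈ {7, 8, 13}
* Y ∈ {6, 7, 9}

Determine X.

The 8 variables draw from only 8 values {5, 6, 7, 8, 9, 11, 12, 13}, so each is used; only W can be 5, hence W = 5.
The 7 still-open variables together cover exactly {6, 7, 8, 9, 11, 12, 13} — 7 values for 7 variables — and 9 appears only in Y's list, so Y = 9.
The 6 still-open variables draw from only 6 values {6, 7, 8, 11, 12, 13}, so each is used; only R can be 12, hence R = 12.
The 5 still-open variables together cover exactly {6, 7, 8, 11, 13} — 5 values for 5 variables — and 8 appears only in X's list, so X = 8.

8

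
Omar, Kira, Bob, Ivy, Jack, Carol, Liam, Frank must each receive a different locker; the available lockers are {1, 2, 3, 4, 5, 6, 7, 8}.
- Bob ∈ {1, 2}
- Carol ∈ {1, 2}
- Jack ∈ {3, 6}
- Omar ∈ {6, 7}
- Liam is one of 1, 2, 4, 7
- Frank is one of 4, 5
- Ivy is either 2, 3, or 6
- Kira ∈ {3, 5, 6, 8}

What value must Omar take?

The 8 variables draw from only 8 values {1, 2, 3, 4, 5, 6, 7, 8}, so each is used; only Kira can be 8, hence Kira = 8.
The 7 still-open variables together cover exactly {1, 2, 3, 4, 5, 6, 7} — 7 values for 7 variables — and 5 appears only in Frank's list, so Frank = 5.
The 6 still-open variables draw from only 6 values {1, 2, 3, 4, 6, 7}, so each is used; only Liam can be 4, hence Liam = 4.
Among the 5 still-open variables, 7 fits only Omar (and all 5 values in {1, 2, 3, 6, 7} must be used), so Omar = 7.

7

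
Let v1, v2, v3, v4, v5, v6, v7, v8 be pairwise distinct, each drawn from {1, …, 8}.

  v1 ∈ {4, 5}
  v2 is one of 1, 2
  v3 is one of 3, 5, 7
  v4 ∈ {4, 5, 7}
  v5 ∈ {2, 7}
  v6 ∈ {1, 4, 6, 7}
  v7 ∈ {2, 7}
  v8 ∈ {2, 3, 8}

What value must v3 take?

Among the 8 variables, 6 fits only v6 (and all 8 values in {1, 2, 3, 4, 5, 6, 7, 8} must be used), so v6 = 6.
The 7 still-open variables draw from only 7 values {1, 2, 3, 4, 5, 7, 8}, so each is used; only v2 can be 1, hence v2 = 1.
The 6 still-open variables draw from only 6 values {2, 3, 4, 5, 7, 8}, so each is used; only v8 can be 8, hence v8 = 8.
Among the 5 still-open variables, 3 fits only v3 (and all 5 values in {2, 3, 4, 5, 7} must be used), so v3 = 3.

3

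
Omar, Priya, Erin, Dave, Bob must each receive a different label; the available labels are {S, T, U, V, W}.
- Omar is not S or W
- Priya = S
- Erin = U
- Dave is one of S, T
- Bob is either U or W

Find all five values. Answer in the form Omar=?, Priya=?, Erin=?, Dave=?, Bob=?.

Omar=V, Priya=S, Erin=U, Dave=T, Bob=W

Priya must be S (only option left). Strike S from Dave.
That leaves Erin = U. So Omar, Bob can't be U.
Dave has just one choice, so Dave = T. So Omar can't be T.
Bob must be W (only option left).
Omar must be V (only option left).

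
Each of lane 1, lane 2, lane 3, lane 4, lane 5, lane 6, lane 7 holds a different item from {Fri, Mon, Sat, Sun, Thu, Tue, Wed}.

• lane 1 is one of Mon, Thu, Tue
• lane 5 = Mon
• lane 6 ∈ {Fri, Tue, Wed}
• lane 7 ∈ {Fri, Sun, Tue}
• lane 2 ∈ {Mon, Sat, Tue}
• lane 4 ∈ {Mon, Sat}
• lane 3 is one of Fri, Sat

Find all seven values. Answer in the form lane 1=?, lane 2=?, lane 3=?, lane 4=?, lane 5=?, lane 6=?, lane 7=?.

lane 5 must be Mon (only option left). Remove Mon from lane 1, lane 2, lane 4.
lane 4's domain is down to {Sat}, so lane 4 = Sat. So lane 2, lane 3 can't be Sat.
lane 2's domain is down to {Tue}, so lane 2 = Tue. Eliminate Tue elsewhere: lane 1, lane 6, lane 7.
lane 3's domain is down to {Fri}, so lane 3 = Fri. Eliminate Fri elsewhere: lane 6, lane 7.
That leaves lane 6 = Wed.
That leaves lane 7 = Sun.
That leaves lane 1 = Thu.

lane 1=Thu, lane 2=Tue, lane 3=Fri, lane 4=Sat, lane 5=Mon, lane 6=Wed, lane 7=Sun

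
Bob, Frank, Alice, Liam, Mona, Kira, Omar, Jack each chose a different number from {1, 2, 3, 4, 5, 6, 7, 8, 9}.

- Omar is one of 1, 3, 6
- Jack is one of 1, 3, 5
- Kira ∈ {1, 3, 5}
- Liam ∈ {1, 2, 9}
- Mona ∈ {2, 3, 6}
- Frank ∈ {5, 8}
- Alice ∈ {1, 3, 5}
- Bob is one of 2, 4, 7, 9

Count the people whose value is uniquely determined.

Alice, Kira, Jack share exactly the 3 values {1, 3, 5}; by pigeonhole those values go to them, so strike 1, 3, 5 from Frank, Liam, Mona, Omar.
Frank has just one choice, so Frank = 8.
Omar has just one choice, so Omar = 6. Remove 6 from Mona.
Mona must be 2 (only option left). So Bob, Liam can't be 2.
Liam's domain is down to {9}, so Liam = 9. Remove 9 from Bob.
Determined: Frank=8, Liam=9, Mona=2, Omar=6. The other people each still have more than one consistent value. That makes 4.

4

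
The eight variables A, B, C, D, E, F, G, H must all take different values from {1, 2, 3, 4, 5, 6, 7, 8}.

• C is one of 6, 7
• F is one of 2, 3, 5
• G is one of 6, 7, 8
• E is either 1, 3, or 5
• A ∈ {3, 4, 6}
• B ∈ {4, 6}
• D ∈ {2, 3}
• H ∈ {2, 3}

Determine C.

Among the 8 variables, 1 fits only E (and all 8 values in {1, 2, 3, 4, 5, 6, 7, 8} must be used), so E = 1.
The 7 still-open variables together cover exactly {2, 3, 4, 5, 6, 7, 8} — 7 values for 7 variables — and 5 appears only in F's list, so F = 5.
The 6 still-open variables draw from only 6 values {2, 3, 4, 6, 7, 8}, so each is used; only G can be 8, hence G = 8.
The 5 still-open variables together cover exactly {2, 3, 4, 6, 7} — 5 values for 5 variables — and 7 appears only in C's list, so C = 7.

7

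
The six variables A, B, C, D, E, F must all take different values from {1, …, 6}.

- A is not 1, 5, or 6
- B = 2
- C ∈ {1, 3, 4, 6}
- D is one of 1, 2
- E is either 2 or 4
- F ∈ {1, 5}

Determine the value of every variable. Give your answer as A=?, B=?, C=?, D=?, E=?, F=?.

A=3, B=2, C=6, D=1, E=4, F=5

B has just one choice, so B = 2. Eliminate 2 elsewhere: A, D, E.
D has just one choice, so D = 1. So C, F can't be 1.
E's domain is down to {4}, so E = 4. Remove 4 from A, C.
F's domain is down to {5}, so F = 5.
A's domain is down to {3}, so A = 3. Strike 3 from C.
C's domain is down to {6}, so C = 6.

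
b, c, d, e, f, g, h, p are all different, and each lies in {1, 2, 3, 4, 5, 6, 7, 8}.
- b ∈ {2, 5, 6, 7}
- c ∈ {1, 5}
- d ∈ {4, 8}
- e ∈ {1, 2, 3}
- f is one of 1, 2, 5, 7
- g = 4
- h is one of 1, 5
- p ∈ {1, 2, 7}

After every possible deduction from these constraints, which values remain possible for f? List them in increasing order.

2, 7

g has just one choice, so g = 4. Eliminate 4 elsewhere: d.
d has just one choice, so d = 8.
The 6 still-open variables together cover exactly {1, 2, 3, 5, 6, 7} — 6 values for 6 variables — and 3 appears only in e's list, so e = 3.
Among the 5 still-open variables, 6 fits only b (and all 5 values in {1, 2, 5, 6, 7} must be used), so b = 6.
The 2 variables c and h are confined to {1, 5}, which locks those values in; drop them from f, p.
No further eliminations apply; f can still be any of 2, 7.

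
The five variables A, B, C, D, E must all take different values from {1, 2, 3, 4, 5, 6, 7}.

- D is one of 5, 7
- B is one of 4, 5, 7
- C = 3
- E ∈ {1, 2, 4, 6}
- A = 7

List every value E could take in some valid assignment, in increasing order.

1, 2, 6

A has just one choice, so A = 7. Strike 7 from B, D.
C's domain is down to {3}, so C = 3.
D's domain is down to {5}, so D = 5. So B can't be 5.
That leaves B = 4. Remove 4 from E.
No further eliminations apply; E can still be any of 1, 2, 6.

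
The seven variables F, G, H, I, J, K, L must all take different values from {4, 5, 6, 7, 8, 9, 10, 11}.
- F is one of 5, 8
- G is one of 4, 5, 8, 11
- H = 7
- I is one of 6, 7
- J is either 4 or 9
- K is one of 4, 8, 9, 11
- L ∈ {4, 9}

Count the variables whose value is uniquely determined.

H's domain is down to {7}, so H = 7. Strike 7 from I.
I's domain is down to {6}, so I = 6.
J and L between them cover only {4, 9} — a naked pair. Remove those values from G, K.
Determined: H=7, I=6. The other variables each still have more than one consistent value. That makes 2.

2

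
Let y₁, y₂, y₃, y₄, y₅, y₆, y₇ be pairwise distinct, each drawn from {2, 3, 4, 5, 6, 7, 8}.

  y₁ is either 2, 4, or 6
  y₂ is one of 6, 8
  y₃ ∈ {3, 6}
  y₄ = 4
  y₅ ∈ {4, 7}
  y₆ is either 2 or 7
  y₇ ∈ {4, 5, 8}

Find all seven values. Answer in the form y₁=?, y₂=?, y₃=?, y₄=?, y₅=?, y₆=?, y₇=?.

y₁=6, y₂=8, y₃=3, y₄=4, y₅=7, y₆=2, y₇=5

y₄'s domain is down to {4}, so y₄ = 4. So y₁, y₅, y₇ can't be 4.
y₅ must be 7 (only option left). Eliminate 7 elsewhere: y₆.
y₆'s domain is down to {2}, so y₆ = 2. Eliminate 2 elsewhere: y₁.
y₁ has just one choice, so y₁ = 6. Remove 6 from y₂, y₃.
y₂ must be 8 (only option left). Remove 8 from y₇.
That leaves y₃ = 3.
y₇ has just one choice, so y₇ = 5.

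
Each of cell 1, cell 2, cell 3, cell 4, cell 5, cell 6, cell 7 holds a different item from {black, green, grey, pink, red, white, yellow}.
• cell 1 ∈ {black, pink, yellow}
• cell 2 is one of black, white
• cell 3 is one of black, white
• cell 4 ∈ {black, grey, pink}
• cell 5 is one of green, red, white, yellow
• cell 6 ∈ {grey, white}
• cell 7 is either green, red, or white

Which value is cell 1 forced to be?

cell 2 and cell 3 between them cover only {black, white} — a naked pair. Remove those values from cell 1, cell 4, cell 5, cell 6, cell 7.
That leaves cell 6 = grey. So cell 4 can't be grey.
cell 4's domain is down to {pink}, so cell 4 = pink. Eliminate pink elsewhere: cell 1.
So cell 1 = yellow.

yellow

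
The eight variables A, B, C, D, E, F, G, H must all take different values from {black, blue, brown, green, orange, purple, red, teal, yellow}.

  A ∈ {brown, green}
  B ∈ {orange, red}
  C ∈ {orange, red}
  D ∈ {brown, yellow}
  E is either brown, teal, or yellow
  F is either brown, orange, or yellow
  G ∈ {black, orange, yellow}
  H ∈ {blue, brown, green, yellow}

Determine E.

Among the 8 variables, black fits only G (and all 8 values in {black, blue, brown, green, orange, red, teal, yellow} must be used), so G = black.
The 7 still-open variables together cover exactly {blue, brown, green, orange, red, teal, yellow} — 7 values for 7 variables — and blue appears only in H's list, so H = blue.
The 6 still-open variables draw from only 6 values {brown, green, orange, red, teal, yellow}, so each is used; only A can be green, hence A = green.
The 5 still-open variables draw from only 5 values {brown, orange, red, teal, yellow}, so each is used; only E can be teal, hence E = teal.

teal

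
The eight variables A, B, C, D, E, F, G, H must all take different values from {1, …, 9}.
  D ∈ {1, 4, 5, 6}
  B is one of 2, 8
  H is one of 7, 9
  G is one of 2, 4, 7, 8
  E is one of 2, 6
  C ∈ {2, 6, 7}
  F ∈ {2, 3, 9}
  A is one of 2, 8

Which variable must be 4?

G

A and B between them cover only {2, 8} — a naked pair. Remove those values from C, E, F, G.
E has just one choice, so E = 6. Strike 6 from C, D.
C has just one choice, so C = 7. Strike 7 from G, H.
So 4 goes to G.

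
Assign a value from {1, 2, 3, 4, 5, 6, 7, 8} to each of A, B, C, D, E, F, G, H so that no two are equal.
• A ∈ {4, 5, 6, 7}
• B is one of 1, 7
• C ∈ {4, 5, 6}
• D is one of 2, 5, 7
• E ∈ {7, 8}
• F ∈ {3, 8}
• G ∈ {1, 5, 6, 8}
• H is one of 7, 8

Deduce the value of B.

1

The 8 variables draw from only 8 values {1, 2, 3, 4, 5, 6, 7, 8}, so each is used; only D can be 2, hence D = 2.
The 7 still-open variables draw from only 7 values {1, 3, 4, 5, 6, 7, 8}, so each is used; only F can be 3, hence F = 3.
E and H share exactly the 2 values {7, 8}; by pigeonhole those values go to them, so strike 7, 8 from A, B, G.
So B = 1.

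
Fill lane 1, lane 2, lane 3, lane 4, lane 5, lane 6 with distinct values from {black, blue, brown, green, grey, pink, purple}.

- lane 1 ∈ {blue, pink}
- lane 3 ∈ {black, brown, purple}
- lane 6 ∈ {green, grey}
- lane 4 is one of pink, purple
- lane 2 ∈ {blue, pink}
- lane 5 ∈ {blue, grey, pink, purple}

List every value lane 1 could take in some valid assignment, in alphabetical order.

The 2 variables lane 1 and lane 2 are confined to {blue, pink}, which locks those values in; drop them from lane 4, lane 5.
lane 4 has just one choice, so lane 4 = purple. Strike purple from lane 3, lane 5.
lane 5 must be grey (only option left). Remove grey from lane 6.
lane 6 must be green (only option left).
No further eliminations apply; lane 1 can still be any of blue, pink.

blue, pink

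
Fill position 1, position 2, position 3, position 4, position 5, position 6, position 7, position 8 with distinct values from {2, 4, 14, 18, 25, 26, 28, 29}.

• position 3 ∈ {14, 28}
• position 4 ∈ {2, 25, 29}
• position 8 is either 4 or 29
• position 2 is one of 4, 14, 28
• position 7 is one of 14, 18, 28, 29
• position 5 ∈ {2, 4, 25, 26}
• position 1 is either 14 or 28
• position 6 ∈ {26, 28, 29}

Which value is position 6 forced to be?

26

Among the 8 variables, 18 fits only position 7 (and all 8 values in {2, 4, 14, 18, 25, 26, 28, 29} must be used), so position 7 = 18.
The 2 variables position 1 and position 3 are confined to {14, 28}, which locks those values in; drop them from position 2, position 6.
position 2 must be 4 (only option left). Strike 4 from position 5, position 8.
position 8 has just one choice, so position 8 = 29. So position 4, position 6 can't be 29.
So position 6 = 26.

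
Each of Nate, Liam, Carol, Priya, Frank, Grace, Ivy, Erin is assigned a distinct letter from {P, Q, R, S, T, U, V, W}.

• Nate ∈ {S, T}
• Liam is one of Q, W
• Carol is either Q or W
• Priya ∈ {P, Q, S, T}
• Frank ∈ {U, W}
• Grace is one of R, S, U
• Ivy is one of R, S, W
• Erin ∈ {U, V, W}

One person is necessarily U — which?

Frank

Among the 8 variables, P fits only Priya (and all 8 values in {P, Q, R, S, T, U, V, W} must be used), so Priya = P.
The 7 still-open variables together cover exactly {Q, R, S, T, U, V, W} — 7 values for 7 variables — and T appears only in Nate's list, so Nate = T.
The 6 still-open variables draw from only 6 values {Q, R, S, U, V, W}, so each is used; only Erin can be V, hence Erin = V.
Liam and Carol share exactly the 2 values {Q, W}; by pigeonhole those values go to them, so strike Q, W from Frank, Ivy.
So U goes to Frank.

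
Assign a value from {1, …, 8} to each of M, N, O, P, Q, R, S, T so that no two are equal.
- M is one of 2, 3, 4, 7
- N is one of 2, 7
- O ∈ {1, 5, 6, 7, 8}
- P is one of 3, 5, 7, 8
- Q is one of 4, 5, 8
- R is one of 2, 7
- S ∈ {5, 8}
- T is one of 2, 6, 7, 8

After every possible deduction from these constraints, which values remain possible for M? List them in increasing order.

The 8 variables together cover exactly {1, 2, 3, 4, 5, 6, 7, 8} — 8 values for 8 variables — and 1 appears only in O's list, so O = 1.
The 7 still-open variables together cover exactly {2, 3, 4, 5, 6, 7, 8} — 7 values for 7 variables — and 6 appears only in T's list, so T = 6.
N and R share exactly the 2 values {2, 7}; by pigeonhole those values go to them, so strike 2, 7 from M, P.
No further eliminations apply; M can still be any of 3, 4.

3, 4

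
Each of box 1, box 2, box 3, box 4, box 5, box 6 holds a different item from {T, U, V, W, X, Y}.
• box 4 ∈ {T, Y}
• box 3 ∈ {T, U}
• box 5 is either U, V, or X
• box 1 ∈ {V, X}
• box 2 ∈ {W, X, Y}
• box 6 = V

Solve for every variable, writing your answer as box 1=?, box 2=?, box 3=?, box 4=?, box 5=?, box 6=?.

box 6 must be V (only option left). So box 1, box 5 can't be V.
box 1 has just one choice, so box 1 = X. Eliminate X elsewhere: box 2, box 5.
box 5 has just one choice, so box 5 = U. Remove U from box 3.
box 3's domain is down to {T}, so box 3 = T. Strike T from box 4.
box 4 has just one choice, so box 4 = Y. So box 2 can't be Y.
box 2 must be W (only option left).

box 1=X, box 2=W, box 3=T, box 4=Y, box 5=U, box 6=V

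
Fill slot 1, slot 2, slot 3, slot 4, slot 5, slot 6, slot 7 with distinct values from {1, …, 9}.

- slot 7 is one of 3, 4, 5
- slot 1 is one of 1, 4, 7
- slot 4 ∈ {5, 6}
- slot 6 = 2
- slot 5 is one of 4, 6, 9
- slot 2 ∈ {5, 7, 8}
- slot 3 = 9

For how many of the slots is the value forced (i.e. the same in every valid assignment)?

2

slot 3 has just one choice, so slot 3 = 9. Remove 9 from slot 5.
slot 6's domain is down to {2}, so slot 6 = 2.
Determined: slot 3=9, slot 6=2. The other slots each still have more than one consistent value. That makes 2.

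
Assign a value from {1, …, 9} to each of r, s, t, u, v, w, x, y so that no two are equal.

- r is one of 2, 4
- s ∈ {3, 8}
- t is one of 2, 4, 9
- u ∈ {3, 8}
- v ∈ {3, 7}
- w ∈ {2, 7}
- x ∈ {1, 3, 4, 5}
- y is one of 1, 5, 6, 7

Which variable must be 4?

r

s and u between them cover only {3, 8} — a naked pair. Remove those values from v, x.
v must be 7 (only option left). So w, y can't be 7.
w's domain is down to {2}, so w = 2. So r, t can't be 2.
So 4 goes to r.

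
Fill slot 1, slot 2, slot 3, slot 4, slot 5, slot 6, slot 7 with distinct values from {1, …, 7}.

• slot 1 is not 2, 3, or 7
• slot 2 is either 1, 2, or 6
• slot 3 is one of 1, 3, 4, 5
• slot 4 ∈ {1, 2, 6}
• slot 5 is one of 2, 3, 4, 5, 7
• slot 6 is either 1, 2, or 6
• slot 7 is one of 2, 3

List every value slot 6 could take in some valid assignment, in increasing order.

1, 2, 6

Among the 7 variables, 7 fits only slot 5 (and all 7 values in {1, 2, 3, 4, 5, 6, 7} must be used), so slot 5 = 7.
The 3 variables slot 2, slot 4, slot 6 are confined to {1, 2, 6}, which locks those values in; drop them from slot 1, slot 3, slot 7.
slot 7's domain is down to {3}, so slot 7 = 3. Remove 3 from slot 3.
No further eliminations apply; slot 6 can still be any of 1, 2, 6.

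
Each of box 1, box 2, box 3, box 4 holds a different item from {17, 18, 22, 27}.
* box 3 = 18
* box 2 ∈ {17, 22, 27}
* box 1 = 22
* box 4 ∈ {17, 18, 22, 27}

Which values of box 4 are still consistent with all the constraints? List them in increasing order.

box 1 has just one choice, so box 1 = 22. So box 2, box 4 can't be 22.
box 3 has just one choice, so box 3 = 18. Strike 18 from box 4.
No further eliminations apply; box 4 can still be any of 17, 27.

17, 27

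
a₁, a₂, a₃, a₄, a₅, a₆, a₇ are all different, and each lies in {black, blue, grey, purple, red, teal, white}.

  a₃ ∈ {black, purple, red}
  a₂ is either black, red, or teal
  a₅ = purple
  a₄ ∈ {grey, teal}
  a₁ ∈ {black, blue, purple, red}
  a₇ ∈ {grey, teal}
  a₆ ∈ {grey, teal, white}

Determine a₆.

a₅'s domain is down to {purple}, so a₅ = purple. Eliminate purple elsewhere: a₁, a₃.
Among the 6 still-open variables, blue fits only a₁ (and all 6 values in {black, blue, grey, red, teal, white} must be used), so a₁ = blue.
Among the 5 still-open variables, white fits only a₆ (and all 5 values in {black, grey, red, teal, white} must be used), so a₆ = white.

white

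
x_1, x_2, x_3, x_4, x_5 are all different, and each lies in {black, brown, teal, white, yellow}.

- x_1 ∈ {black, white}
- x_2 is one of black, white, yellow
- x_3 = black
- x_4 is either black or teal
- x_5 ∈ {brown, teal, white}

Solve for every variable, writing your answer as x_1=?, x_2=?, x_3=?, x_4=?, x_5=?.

x_1=white, x_2=yellow, x_3=black, x_4=teal, x_5=brown

x_3 has just one choice, so x_3 = black. So x_1, x_2, x_4 can't be black.
x_4 has just one choice, so x_4 = teal. Strike teal from x_5.
That leaves x_1 = white. So x_2, x_5 can't be white.
x_2's domain is down to {yellow}, so x_2 = yellow.
x_5's domain is down to {brown}, so x_5 = brown.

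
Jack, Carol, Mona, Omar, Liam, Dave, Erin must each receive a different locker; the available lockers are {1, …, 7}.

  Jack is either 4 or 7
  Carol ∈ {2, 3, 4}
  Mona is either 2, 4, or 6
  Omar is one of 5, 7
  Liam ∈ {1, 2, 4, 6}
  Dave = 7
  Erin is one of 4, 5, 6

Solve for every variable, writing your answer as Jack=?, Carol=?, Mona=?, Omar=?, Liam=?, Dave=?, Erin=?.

Dave has just one choice, so Dave = 7. Strike 7 from Jack, Omar.
Jack must be 4 (only option left). Eliminate 4 elsewhere: Carol, Mona, Liam, Erin.
Omar has just one choice, so Omar = 5. So Erin can't be 5.
Erin's domain is down to {6}, so Erin = 6. Eliminate 6 elsewhere: Mona, Liam.
Mona's domain is down to {2}, so Mona = 2. Strike 2 from Carol, Liam.
Liam has just one choice, so Liam = 1.
Carol must be 3 (only option left).

Jack=4, Carol=3, Mona=2, Omar=5, Liam=1, Dave=7, Erin=6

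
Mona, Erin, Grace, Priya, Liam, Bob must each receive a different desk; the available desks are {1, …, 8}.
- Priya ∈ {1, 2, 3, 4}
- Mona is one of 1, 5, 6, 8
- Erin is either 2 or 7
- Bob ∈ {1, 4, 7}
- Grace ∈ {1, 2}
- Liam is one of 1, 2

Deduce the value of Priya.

The 2 variables Grace and Liam are confined to {1, 2}, which locks those values in; drop them from Mona, Erin, Priya, Bob.
Erin must be 7 (only option left). Eliminate 7 elsewhere: Bob.
Bob must be 4 (only option left). Eliminate 4 elsewhere: Priya.
So Priya = 3.

3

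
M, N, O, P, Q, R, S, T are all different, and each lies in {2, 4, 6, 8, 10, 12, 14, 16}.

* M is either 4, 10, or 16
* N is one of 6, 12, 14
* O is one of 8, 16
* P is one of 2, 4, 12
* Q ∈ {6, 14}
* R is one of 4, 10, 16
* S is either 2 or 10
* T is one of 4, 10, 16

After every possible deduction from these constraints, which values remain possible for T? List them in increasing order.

The 8 variables draw from only 8 values {2, 4, 6, 8, 10, 12, 14, 16}, so each is used; only O can be 8, hence O = 8.
M, R, T between them cover only {4, 10, 16} — a naked triple. Remove those values from P, S.
S must be 2 (only option left). Remove 2 from P.
That leaves P = 12. Remove 12 from N.
No further eliminations apply; T can still be any of 4, 10, 16.

4, 10, 16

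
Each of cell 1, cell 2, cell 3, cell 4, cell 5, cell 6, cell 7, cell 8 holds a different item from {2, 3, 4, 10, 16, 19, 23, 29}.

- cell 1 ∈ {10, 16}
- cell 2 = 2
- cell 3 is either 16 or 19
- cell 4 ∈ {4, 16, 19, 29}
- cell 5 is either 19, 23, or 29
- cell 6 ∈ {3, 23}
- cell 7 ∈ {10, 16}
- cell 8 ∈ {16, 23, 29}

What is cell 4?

cell 2's domain is down to {2}, so cell 2 = 2.
The 7 still-open variables draw from only 7 values {3, 4, 10, 16, 19, 23, 29}, so each is used; only cell 6 can be 3, hence cell 6 = 3.
The 6 still-open variables together cover exactly {4, 10, 16, 19, 23, 29} — 6 values for 6 variables — and 4 appears only in cell 4's list, so cell 4 = 4.

4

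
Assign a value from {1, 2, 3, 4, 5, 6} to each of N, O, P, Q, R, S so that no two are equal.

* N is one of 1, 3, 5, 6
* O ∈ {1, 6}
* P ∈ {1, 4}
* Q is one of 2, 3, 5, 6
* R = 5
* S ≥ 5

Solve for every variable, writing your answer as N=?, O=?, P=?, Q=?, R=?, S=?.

N=3, O=1, P=4, Q=2, R=5, S=6

R's domain is down to {5}, so R = 5. Strike 5 from N, Q, S.
That leaves S = 6. So N, O, Q can't be 6.
O has just one choice, so O = 1. Eliminate 1 elsewhere: N, P.
That leaves P = 4.
N has just one choice, so N = 3. Remove 3 from Q.
Q must be 2 (only option left).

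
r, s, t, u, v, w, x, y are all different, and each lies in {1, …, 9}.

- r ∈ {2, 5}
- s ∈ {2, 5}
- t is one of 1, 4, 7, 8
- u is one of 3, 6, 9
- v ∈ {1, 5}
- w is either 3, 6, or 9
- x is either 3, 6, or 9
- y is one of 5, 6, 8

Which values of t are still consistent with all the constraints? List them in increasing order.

4, 7

r and s share exactly the 2 values {2, 5}; by pigeonhole those values go to them, so strike 2, 5 from v, y.
v must be 1 (only option left). Strike 1 from t.
u, w, x between them cover only {3, 6, 9} — a naked triple. Remove those values from y.
y's domain is down to {8}, so y = 8. Eliminate 8 elsewhere: t.
No further eliminations apply; t can still be any of 4, 7.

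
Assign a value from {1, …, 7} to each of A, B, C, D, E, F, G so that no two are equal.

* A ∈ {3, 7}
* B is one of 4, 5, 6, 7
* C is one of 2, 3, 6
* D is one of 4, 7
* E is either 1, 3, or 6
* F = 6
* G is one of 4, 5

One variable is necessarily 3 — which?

A

F has just one choice, so F = 6. Strike 6 from B, C, E.
The 6 still-open variables draw from only 6 values {1, 2, 3, 4, 5, 7}, so each is used; only E can be 1, hence E = 1.
The 5 still-open variables together cover exactly {2, 3, 4, 5, 7} — 5 values for 5 variables — and 2 appears only in C's list, so C = 2.
The 4 still-open variables together cover exactly {3, 4, 5, 7} — 4 values for 4 variables — and 3 appears only in A's list, so A = 3.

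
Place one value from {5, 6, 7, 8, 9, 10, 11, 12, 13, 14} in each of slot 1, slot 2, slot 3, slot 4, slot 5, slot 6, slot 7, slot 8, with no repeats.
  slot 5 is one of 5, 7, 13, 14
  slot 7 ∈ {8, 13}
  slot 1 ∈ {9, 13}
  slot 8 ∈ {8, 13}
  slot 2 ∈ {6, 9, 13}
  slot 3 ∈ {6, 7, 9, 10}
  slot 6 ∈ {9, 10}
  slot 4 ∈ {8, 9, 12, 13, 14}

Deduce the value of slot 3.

slot 7 and slot 8 between them cover only {8, 13} — a naked pair. Remove those values from slot 1, slot 2, slot 4, slot 5.
slot 1's domain is down to {9}, so slot 1 = 9. So slot 2, slot 3, slot 4, slot 6 can't be 9.
slot 2's domain is down to {6}, so slot 2 = 6. Eliminate 6 elsewhere: slot 3.
That leaves slot 6 = 10. So slot 3 can't be 10.
So slot 3 = 7.

7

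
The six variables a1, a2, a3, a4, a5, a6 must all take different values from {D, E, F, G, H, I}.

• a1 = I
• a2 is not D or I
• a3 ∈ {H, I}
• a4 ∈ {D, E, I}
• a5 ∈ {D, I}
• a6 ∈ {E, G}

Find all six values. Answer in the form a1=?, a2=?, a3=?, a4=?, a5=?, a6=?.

a1=I, a2=F, a3=H, a4=E, a5=D, a6=G

a1 has just one choice, so a1 = I. Strike I from a3, a4, a5.
a3's domain is down to {H}, so a3 = H. So a2 can't be H.
a5 has just one choice, so a5 = D. Eliminate D elsewhere: a4.
a4 must be E (only option left). Eliminate E elsewhere: a2, a6.
a6 must be G (only option left). Strike G from a2.
a2 must be F (only option left).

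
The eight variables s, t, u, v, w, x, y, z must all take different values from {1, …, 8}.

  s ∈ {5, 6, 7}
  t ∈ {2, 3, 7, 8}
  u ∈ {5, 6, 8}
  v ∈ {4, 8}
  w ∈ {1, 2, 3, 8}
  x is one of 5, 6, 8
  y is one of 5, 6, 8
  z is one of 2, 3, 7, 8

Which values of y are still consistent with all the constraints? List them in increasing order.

The 8 variables draw from only 8 values {1, 2, 3, 4, 5, 6, 7, 8}, so each is used; only w can be 1, hence w = 1.
Among the 7 still-open variables, 4 fits only v (and all 7 values in {2, 3, 4, 5, 6, 7, 8} must be used), so v = 4.
The 3 variables u, x, y are confined to {5, 6, 8}, which locks those values in; drop them from s, t, z.
s's domain is down to {7}, so s = 7. Strike 7 from t, z.
No further eliminations apply; y can still be any of 5, 6, 8.

5, 6, 8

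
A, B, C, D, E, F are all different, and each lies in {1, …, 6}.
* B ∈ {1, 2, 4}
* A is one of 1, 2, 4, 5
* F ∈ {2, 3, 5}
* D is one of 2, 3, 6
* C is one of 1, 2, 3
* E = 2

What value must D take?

E has just one choice, so E = 2. So A, B, C, D, F can't be 2.
The 5 still-open variables draw from only 5 values {1, 3, 4, 5, 6}, so each is used; only D can be 6, hence D = 6.

6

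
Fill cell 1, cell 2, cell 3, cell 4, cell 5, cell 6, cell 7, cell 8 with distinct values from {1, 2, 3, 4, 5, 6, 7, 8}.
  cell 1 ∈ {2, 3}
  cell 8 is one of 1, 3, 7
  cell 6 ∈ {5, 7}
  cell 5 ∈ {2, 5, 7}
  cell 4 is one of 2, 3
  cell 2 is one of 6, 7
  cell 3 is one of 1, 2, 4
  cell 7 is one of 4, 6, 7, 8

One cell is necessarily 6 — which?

cell 2

Among the 8 variables, 8 fits only cell 7 (and all 8 values in {1, 2, 3, 4, 5, 6, 7, 8} must be used), so cell 7 = 8.
The 7 still-open variables draw from only 7 values {1, 2, 3, 4, 5, 6, 7}, so each is used; only cell 3 can be 4, hence cell 3 = 4.
Among the 6 still-open variables, 1 fits only cell 8 (and all 6 values in {1, 2, 3, 5, 6, 7} must be used), so cell 8 = 1.
The 5 still-open variables draw from only 5 values {2, 3, 5, 6, 7}, so each is used; only cell 2 can be 6, hence cell 2 = 6.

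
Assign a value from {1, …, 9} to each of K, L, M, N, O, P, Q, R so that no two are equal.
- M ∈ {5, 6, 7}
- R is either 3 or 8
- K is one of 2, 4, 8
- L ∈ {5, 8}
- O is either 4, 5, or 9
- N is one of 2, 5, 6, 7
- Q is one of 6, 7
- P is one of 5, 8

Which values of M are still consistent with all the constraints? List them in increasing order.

The 8 variables together cover exactly {2, 3, 4, 5, 6, 7, 8, 9} — 8 values for 8 variables — and 3 appears only in R's list, so R = 3.
The 7 still-open variables draw from only 7 values {2, 4, 5, 6, 7, 8, 9}, so each is used; only O can be 9, hence O = 9.
The 6 still-open variables together cover exactly {2, 4, 5, 6, 7, 8} — 6 values for 6 variables — and 4 appears only in K's list, so K = 4.
The 5 still-open variables together cover exactly {2, 5, 6, 7, 8} — 5 values for 5 variables — and 2 appears only in N's list, so N = 2.
L and P share exactly the 2 values {5, 8}; by pigeonhole those values go to them, so strike 5, 8 from M.
No further eliminations apply; M can still be any of 6, 7.

6, 7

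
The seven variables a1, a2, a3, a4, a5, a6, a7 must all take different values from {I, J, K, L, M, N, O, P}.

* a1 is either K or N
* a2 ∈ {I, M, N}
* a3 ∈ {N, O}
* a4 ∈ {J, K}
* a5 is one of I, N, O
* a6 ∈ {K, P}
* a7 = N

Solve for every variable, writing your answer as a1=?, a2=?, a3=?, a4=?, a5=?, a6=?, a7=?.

a7's domain is down to {N}, so a7 = N. Eliminate N elsewhere: a1, a2, a3, a5.
a1 must be K (only option left). Eliminate K elsewhere: a4, a6.
a3 has just one choice, so a3 = O. Remove O from a5.
That leaves a4 = J.
a5 has just one choice, so a5 = I. So a2 can't be I.
That leaves a6 = P.
That leaves a2 = M.

a1=K, a2=M, a3=O, a4=J, a5=I, a6=P, a7=N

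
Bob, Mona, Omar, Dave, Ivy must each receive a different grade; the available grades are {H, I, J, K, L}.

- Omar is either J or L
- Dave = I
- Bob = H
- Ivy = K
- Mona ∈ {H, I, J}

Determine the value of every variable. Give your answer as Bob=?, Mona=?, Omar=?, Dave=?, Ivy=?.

Bob has just one choice, so Bob = H. Remove H from Mona.
Dave has just one choice, so Dave = I. Remove I from Mona.
Ivy's domain is down to {K}, so Ivy = K.
Mona's domain is down to {J}, so Mona = J. Eliminate J elsewhere: Omar.
Omar has just one choice, so Omar = L.

Bob=H, Mona=J, Omar=L, Dave=I, Ivy=K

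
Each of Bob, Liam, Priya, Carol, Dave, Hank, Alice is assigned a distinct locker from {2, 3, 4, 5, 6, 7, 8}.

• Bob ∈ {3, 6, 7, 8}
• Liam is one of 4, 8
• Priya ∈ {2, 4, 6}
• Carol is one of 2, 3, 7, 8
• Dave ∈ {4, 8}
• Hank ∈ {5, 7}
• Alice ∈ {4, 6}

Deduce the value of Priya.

The 7 variables draw from only 7 values {2, 3, 4, 5, 6, 7, 8}, so each is used; only Hank can be 5, hence Hank = 5.
Liam and Dave between them cover only {4, 8} — a naked pair. Remove those values from Bob, Priya, Carol, Alice.
That leaves Alice = 6. Eliminate 6 elsewhere: Bob, Priya.
So Priya = 2.

2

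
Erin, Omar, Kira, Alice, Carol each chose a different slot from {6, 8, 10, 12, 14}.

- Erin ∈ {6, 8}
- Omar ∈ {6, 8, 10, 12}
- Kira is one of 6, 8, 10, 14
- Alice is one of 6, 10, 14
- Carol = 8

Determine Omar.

Carol has just one choice, so Carol = 8. Remove 8 from Erin, Omar, Kira.
That leaves Erin = 6. Eliminate 6 elsewhere: Omar, Kira, Alice.
The 3 still-open variables draw from only 3 values {10, 12, 14}, so each is used; only Omar can be 12, hence Omar = 12.

12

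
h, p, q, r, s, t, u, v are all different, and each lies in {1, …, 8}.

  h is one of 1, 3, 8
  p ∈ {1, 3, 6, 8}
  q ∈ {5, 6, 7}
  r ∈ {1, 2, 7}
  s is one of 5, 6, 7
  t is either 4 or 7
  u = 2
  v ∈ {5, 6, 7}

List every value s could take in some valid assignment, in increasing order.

5, 6, 7

u has just one choice, so u = 2. Strike 2 from r.
The 7 still-open variables draw from only 7 values {1, 3, 4, 5, 6, 7, 8}, so each is used; only t can be 4, hence t = 4.
q, s, v between them cover only {5, 6, 7} — a naked triple. Remove those values from p, r.
That leaves r = 1. Eliminate 1 elsewhere: h, p.
No further eliminations apply; s can still be any of 5, 6, 7.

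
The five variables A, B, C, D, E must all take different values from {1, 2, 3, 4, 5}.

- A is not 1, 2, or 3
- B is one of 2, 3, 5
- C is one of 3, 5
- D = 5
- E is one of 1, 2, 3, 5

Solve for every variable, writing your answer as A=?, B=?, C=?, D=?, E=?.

A=4, B=2, C=3, D=5, E=1

D's domain is down to {5}, so D = 5. So A, B, C, E can't be 5.
A's domain is down to {4}, so A = 4.
C's domain is down to {3}, so C = 3. Remove 3 from B, E.
B must be 2 (only option left). Eliminate 2 elsewhere: E.
E must be 1 (only option left).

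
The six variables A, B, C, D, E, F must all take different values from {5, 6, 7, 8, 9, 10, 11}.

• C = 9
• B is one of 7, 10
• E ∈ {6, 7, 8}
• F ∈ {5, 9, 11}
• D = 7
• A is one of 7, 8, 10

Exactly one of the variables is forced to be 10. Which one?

C must be 9 (only option left). Strike 9 from F.
D has just one choice, so D = 7. Remove 7 from A, B, E.
So 10 goes to B.

B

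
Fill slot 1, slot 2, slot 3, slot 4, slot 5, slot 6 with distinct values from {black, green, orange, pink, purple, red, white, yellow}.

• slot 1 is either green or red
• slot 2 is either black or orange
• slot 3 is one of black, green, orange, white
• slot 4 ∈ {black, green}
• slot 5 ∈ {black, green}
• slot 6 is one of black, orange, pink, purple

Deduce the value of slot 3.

slot 4 and slot 5 share exactly the 2 values {black, green}; by pigeonhole those values go to them, so strike black, green from slot 1, slot 2, slot 3, slot 6.
slot 1 has just one choice, so slot 1 = red.
That leaves slot 2 = orange. Remove orange from slot 3, slot 6.
So slot 3 = white.

white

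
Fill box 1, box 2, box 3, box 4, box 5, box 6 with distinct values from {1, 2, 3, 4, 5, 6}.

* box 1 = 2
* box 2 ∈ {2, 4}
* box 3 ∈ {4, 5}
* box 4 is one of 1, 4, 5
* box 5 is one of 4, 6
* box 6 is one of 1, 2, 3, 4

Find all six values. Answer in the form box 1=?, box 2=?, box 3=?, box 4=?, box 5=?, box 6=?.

box 1=2, box 2=4, box 3=5, box 4=1, box 5=6, box 6=3

box 1 has just one choice, so box 1 = 2. So box 2, box 6 can't be 2.
box 2 has just one choice, so box 2 = 4. Strike 4 from box 3, box 4, box 5, box 6.
box 3's domain is down to {5}, so box 3 = 5. Remove 5 from box 4.
box 4 has just one choice, so box 4 = 1. So box 6 can't be 1.
box 5 has just one choice, so box 5 = 6.
box 6's domain is down to {3}, so box 6 = 3.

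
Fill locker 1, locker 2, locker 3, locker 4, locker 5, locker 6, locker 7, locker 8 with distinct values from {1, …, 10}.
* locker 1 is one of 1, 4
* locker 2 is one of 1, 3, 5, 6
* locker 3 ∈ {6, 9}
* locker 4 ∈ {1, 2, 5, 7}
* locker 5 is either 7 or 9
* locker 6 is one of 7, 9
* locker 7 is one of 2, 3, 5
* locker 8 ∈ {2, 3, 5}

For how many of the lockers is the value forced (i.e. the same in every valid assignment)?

2

The 8 variables draw from only 8 values {1, 2, 3, 4, 5, 6, 7, 9}, so each is used; only locker 1 can be 4, hence locker 1 = 4.
locker 5 and locker 6 share exactly the 2 values {7, 9}; by pigeonhole those values go to them, so strike 7, 9 from locker 3, locker 4.
That leaves locker 3 = 6. Strike 6 from locker 2.
Determined: locker 1=4, locker 3=6. The other lockers each still have more than one consistent value. That makes 2.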